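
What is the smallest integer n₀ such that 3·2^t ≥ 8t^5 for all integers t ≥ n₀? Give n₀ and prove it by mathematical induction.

n₀ = 25

At t = 24: 50331648 < 63700992, so the inequality fails and n₀ ≥ 25. We prove 3·2^t ≥ 8t^5 for all t ≥ 25.
For the base case t = 25: 3·2^t = 100663296 and 8t^5 = 78125000, so 100663296 ≥ 78125000.
Suppose the result is true for t = m, so 3·2^m ≥ 8m^5.
Then 3·2^(m + 1) = 2·(3·2^m) ≥ 2·(8m^5).
Also, for m ≥ 25 we have 2·(8m^5) ≥ 8(m+1)^5, since 2 ≥ (1 + 1/m)^5 for all m ≥ 25.
Combining, 3·2^(m + 1) ≥ 8(m+1)^5.
This completes the induction.
Hence the smallest such n₀ is 25.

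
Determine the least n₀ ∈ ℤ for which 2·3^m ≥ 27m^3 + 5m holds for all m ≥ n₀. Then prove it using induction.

n₀ = 9

At m = 8: 13122 < 13864, so the inequality fails and n₀ ≥ 9. We prove 2·3^m ≥ 27m^3 + 5m for all m ≥ 9.
For the base case m = 9: 2·3^m = 39366 and 27m^3 + 5m = 19728, so 39366 ≥ 19728.
For the inductive step, assume it holds for an arbitrary p ≥ 9, so 2·3^p ≥ 27p^3 + 5p.
Then 2·3^(p + 1) = 3·(2·3^p) ≥ 3·(27p^3 + 5p).
Also, for p ≥ 9 we have 3·(27p^3 + 5p) ≥ 27(p+1)^3 + 5(p+1), since 3·(27p^3 + 5p) − (27(p+1)^3 + 5(p+1)) = 54p^3 - 81p^2 - 71p - 32, which is nonnegative for all p ≥ 9.
Combining, 2·3^(p + 1) ≥ 27(p+1)^3 + 5(p+1).
This completes the induction.
Hence the smallest such n₀ is 9.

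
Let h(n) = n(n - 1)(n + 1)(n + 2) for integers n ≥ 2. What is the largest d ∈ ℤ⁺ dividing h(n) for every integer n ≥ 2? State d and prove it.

d = 24

Computing the first values: h(2) = 24 and h(3) = 120; gcd(24, 120) = 24, so d ≤ 24.
We prove 24 | n(n - 1)(n + 1)(n + 2) for all n ≥ 2 by induction on n.
Base case (n = 2): h(2) = 24 = 24·(1), so 24 | h(2).
Suppose the result is true for n = p, i.e. 24 | h(p). Then
h(p+1) − h(p) = p·(p+1)·(p+2)·(p+3) − (p-1)·p·(p+1)·(p+2) = p·(p+1)·(p+2)·[(p+3) − (p-1)] = 4·p·(p+1)·(p+2). The product of 3 consecutive integers is divisible by (3)! = 6, so h(p+1) − h(p) is divisible by 4·6 = 24. By the inductive hypothesis 24 | h(p), hence 24 | h(p+1).
By induction, the statement is established for all n ≥ 2.
Therefore the largest such d is 24.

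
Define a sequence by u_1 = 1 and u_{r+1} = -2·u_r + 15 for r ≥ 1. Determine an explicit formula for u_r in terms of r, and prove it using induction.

Computing the first terms: u_1 = 1, u_2 = 13, u_3 = -11. This suggests u_r = -(-2)^(r + 1) + 5.
When r = 1: the formula gives 1 = 1 = u_1.
Suppose the result is true for r = p, so u_p = -(-2)^(p + 1) + 5.
Then u_{p+1} = -2·u_p + 15 = -2·(-(-2)^(p + 1) + 5) + 15 = -(-2)^(p + 2) + 5 = -(-2)^((p+1) + 1) + 5,
which is the claimed formula at r = p+1.
This completes the induction.

u_r = -(-2)^(r + 1) + 5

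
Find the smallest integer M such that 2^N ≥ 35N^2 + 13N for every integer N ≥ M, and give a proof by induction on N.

At N = 12: 4096 < 5196, so the inequality fails and M ≥ 13. We prove 2^N ≥ 35N^2 + 13N for all N ≥ 13.
For the base case N = 13: 2^N = 8192 and 35N^2 + 13N = 6084, so 8192 ≥ 6084.
Inductive step: suppose the statement holds for some r ≥ 13, so 2^r ≥ 35r^2 + 13r.
Then 2^(r + 1) = 2·(2^r) ≥ 2·(35r^2 + 13r).
Also, for r ≥ 13 we have 2·(35r^2 + 13r) ≥ 35(r+1)^2 + 13(r+1), since 2·(35r^2 + 13r) − (35(r+1)^2 + 13(r+1)) = 35r^2 - 57r - 48, which is nonnegative for all r ≥ 13.
Combining, 2^(r + 1) ≥ 35(r+1)^2 + 13(r+1).
By the principle of mathematical induction, the result holds for all N ≥ 13.
Hence the smallest such M is 13.

M = 13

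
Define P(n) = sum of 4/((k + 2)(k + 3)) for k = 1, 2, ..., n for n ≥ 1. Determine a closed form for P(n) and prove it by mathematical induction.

We claim P(n) = 4n/(3(n + 3)) for all n ≥ 1.
Base step (n = 1): P(1) = 1/3, and the closed form gives 1/3. They agree.
Inductive step: suppose the statement holds for some k ≥ 1, so P(k) = 4k/(3(k + 3)).
Then P(k+1) = P(k) + (4/((k + 3)(k + 4))) = (4k/(3(k + 3))) + (4/((k + 3)(k + 4))).
Simplifying, P(k+1) = 4(k + 1)/(3(k + 4)) = 4(k+1)/(3((k+1) + 3)),
which is the closed form with n = k+1.
Hence, by induction on n, the claim holds for every n ≥ 1.

P(n) = 4n/(3(n + 3))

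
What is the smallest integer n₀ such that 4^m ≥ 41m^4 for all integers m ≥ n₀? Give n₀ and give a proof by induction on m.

At m = 9: 262144 < 269001, so the inequality fails and n₀ ≥ 10. We prove 4^m ≥ 41m^4 for all m ≥ 10.
Base case (m = 10): 4^m = 1048576 and 41m^4 = 410000, so 1048576 ≥ 410000.
For the inductive step, assume it holds for an arbitrary k ≥ 10, so 4^k ≥ 41k^4.
Then 4^(k + 1) = 4·(4^k) ≥ 4·(41k^4).
Also, for k ≥ 10 we have 4·(41k^4) ≥ 41(k+1)^4, since 4 ≥ (1 + 1/k)^4 for all k ≥ 10.
Combining, 4^(k + 1) ≥ 41(k+1)^4.
Hence, by induction on m, the claim holds for every m ≥ 10.
Hence the smallest such n₀ is 10.

n₀ = 10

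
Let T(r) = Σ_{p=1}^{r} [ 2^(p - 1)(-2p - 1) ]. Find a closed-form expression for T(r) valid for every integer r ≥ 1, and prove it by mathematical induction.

We claim T(r) = 2^r(-2r + 1) - 1 for all r ≥ 1.
For the base case r = 1: T(1) = -3, and the closed form gives -3. They agree.
Inductive step: assume the claim holds for r = p, so T(p) = 2^p(-2p + 1) - 1.
Then T(p+1) = T(p) + (2^p(-2p - 3)) = (2^p(-2p + 1) - 1) + (2^p(-2p - 3)).
Simplifying, T(p+1) = -4·2^p·p - 2·2^p - 1 = 2^(p+1)(-2(p+1) + 1) - 1,
which is the closed form with r = p+1.
This completes the induction.

T(r) = 2^r(-2r + 1) - 1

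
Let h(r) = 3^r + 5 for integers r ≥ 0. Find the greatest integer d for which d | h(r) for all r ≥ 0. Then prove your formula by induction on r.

Computing the first values: h(0) = 6 and h(1) = 8; gcd(6, 8) = 2, so d ≤ 2.
We prove 2 | 3^r + 5 for all r ≥ 0 by induction on r.
When r = 0: h(0) = 6 = 2·(3), so 2 | h(0).
Inductive step: suppose the statement holds for some j ≥ 0, i.e. 2 | h(j). Then
h(j+1) = 3^(j+1) + 5 = 3·(3^j + 5) - 10 = 3·h(j) - 10. The first term is divisible by 2 by the inductive hypothesis, and -10 is divisible by 2. Hence 2 | h(j+1).
This completes the induction.
Therefore the largest such d is 2.

d = 2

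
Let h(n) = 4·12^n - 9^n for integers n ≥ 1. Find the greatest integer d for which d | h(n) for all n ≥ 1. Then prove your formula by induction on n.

d = 3

Computing the first values: h(1) = 39 and h(2) = 495; gcd(39, 495) = 3, so d ≤ 3.
We prove 3 | 4·12^n - 9^n for all n ≥ 1 by induction on n.
For the base case n = 1: h(1) = 39 = 3·(13), so 3 | h(1).
For the inductive step, assume it holds for an arbitrary p ≥ 1, i.e. 3 | h(p). Then
h(p+1) − 12·h(p) = (4·12^(p+1) - 9^(p+1)) − 12·(4·12^p - 9^p) = (-1)·9^p·(9 − 12) = (3)·9^p. Since 3 | h(p) by the inductive hypothesis, 3 | 12·h(p); and 3 | 3 since 3 = 3·1. Therefore 3 | h(p+1).
By the principle of mathematical induction, the result holds for all n ≥ 1.
Therefore the largest such d is 3.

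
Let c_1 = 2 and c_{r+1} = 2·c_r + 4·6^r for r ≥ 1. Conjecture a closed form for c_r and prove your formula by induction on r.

c_r = -2^(r + 1) + 6^r

Computing the first terms: c_1 = 2, c_2 = 28, c_3 = 200. This suggests c_r = -2^(r + 1) + 6^r.
Base step (r = 1): the formula gives 2 = 2 = c_1.
Suppose the result is true for r = j, so c_j = -2^(j + 1) + 6^j.
Then c_{j+1} = 2·c_j + 4·6^j = 2·(-2^(j + 1) + 6^j) + 4·6^j = -2^(j + 2) + 6^(j + 1) = -2^((j+1) + 1) + 6^(j+1),
which is the claimed formula at r = j+1.
Hence, by induction on r, the claim holds for every r ≥ 1.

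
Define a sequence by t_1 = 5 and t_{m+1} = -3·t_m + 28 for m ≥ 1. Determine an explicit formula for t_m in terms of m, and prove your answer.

Computing the first terms: t_1 = 5, t_2 = 13, t_3 = -11. This suggests t_m = -2(-3)^(m - 1) + 7.
When m = 1: the formula gives 5 = 5 = t_1.
Suppose the result is true for m = r, so t_r = -2(-3)^(r - 1) + 7.
Then t_{r+1} = -3·t_r + 28 = -3·(-2(-3)^(r - 1) + 7) + 28 = -2(-3)^r + 7 = -2(-3)^((r+1) - 1) + 7,
which is the claimed formula at m = r+1.
Hence, by induction on m, the claim holds for every m ≥ 1.

t_m = -2(-3)^(m - 1) + 7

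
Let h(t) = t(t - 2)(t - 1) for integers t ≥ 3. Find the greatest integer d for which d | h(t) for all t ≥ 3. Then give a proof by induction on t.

Computing the first values: h(3) = 6 and h(4) = 24; gcd(6, 24) = 6, so d ≤ 6.
We prove 6 | t(t - 2)(t - 1) for all t ≥ 3 by induction on t.
When t = 3: h(3) = 6 = 6·(1), so 6 | h(3).
Inductive step: assume the claim holds for t = m, i.e. 6 | h(m). Then
h(m+1) − h(m) = (m-1)·m·(m+1) − (m-2)·(m-1)·m = (m-1)·m·[(m+1) − (m-2)] = 3·(m-1)·m. The product of 2 consecutive integers is divisible by (2)! = 2, so h(m+1) − h(m) is divisible by 3·2 = 6. By the inductive hypothesis 6 | h(m), hence 6 | h(m+1).
This completes the induction.
Therefore the largest such d is 6.

d = 6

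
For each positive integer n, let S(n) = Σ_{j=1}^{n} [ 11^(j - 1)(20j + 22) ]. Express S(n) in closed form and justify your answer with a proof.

We claim S(n) = 2·11^n(n + 1) - 2 for all n ≥ 1.
For the base case n = 1: S(1) = 42, and the closed form gives 42. They agree.
Inductive step: suppose the statement holds for some j ≥ 1, so S(j) = 2·11^j(j + 1) - 2.
Then S(j+1) = S(j) + (11^j(20j + 42)) = (2·11^j(j + 1) - 2) + (11^j(20j + 42)).
Simplifying, S(j+1) = 22·11^j·j + 44·11^j - 2 = 2·11^(j+1)((j+1) + 1) - 2,
which is the closed form with n = j+1.
Hence, by induction on n, the claim holds for every n ≥ 1.

S(n) = 2·11^n(n + 1) - 2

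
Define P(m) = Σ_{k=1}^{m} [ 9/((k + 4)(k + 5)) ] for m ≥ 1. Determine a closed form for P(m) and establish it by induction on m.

P(m) = 9m/(5(m + 5))

We claim P(m) = 9m/(5(m + 5)) for all m ≥ 1.
For the base case m = 1: P(1) = 3/10, and the closed form gives 3/10. They agree.
Inductive step: assume the claim holds for m = k, so P(k) = 9k/(5(k + 5)).
Then P(k+1) = P(k) + (9/((k + 5)(k + 6))) = (9k/(5(k + 5))) + (9/((k + 5)(k + 6))).
Simplifying, P(k+1) = 9(k + 1)/(5(k + 6)) = 9(k+1)/(5((k+1) + 5)),
which is the closed form with m = k+1.
By the principle of mathematical induction, the result holds for all m ≥ 1.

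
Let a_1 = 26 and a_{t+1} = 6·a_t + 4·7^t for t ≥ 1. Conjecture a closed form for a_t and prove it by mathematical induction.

a_t = -2·6^(t - 1) + 4·7^t

Computing the first terms: a_1 = 26, a_2 = 184, a_3 = 1300. This suggests a_t = -2·6^(t - 1) + 4·7^t.
Base case (t = 1): the formula gives 26 = 26 = a_1.
Inductive step: assume the claim holds for t = r, so a_r = -2·6^(r - 1) + 4·7^r.
Then a_{r+1} = 6·a_r + 4·7^r = 6·(-2·6^(r - 1) + 4·7^r) + 4·7^r = -2·6^r + 4·7^(r + 1) = -2·6^((r+1) - 1) + 4·7^(r+1),
which is the claimed formula at t = r+1.
Hence, by induction on t, the claim holds for every t ≥ 1.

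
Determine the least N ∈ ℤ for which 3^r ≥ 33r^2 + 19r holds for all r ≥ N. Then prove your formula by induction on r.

At r = 6: 729 < 1302, so the inequality fails and N ≥ 7. We prove 3^r ≥ 33r^2 + 19r for all r ≥ 7.
For the base case r = 7: 3^r = 2187 and 33r^2 + 19r = 1750, so 2187 ≥ 1750.
Inductive step: suppose the statement holds for some j ≥ 7, so 3^j ≥ 33j^2 + 19j.
Then 3^(j + 1) = 3·(3^j) ≥ 3·(33j^2 + 19j).
Also, for j ≥ 7 we have 3·(33j^2 + 19j) ≥ 33(j+1)^2 + 19(j+1), since 3·(33j^2 + 19j) − (33(j+1)^2 + 19(j+1)) = 66j^2 - 28j - 52, which is nonnegative for all j ≥ 7.
Combining, 3^(j + 1) ≥ 33(j+1)^2 + 19(j+1).
By the principle of mathematical induction, the result holds for all r ≥ 7.
Hence the smallest such N is 7.

N = 7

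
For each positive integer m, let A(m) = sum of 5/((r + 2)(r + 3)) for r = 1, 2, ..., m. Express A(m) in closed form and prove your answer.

We claim A(m) = 5m/(3(m + 3)) for all m ≥ 1.
When m = 1: A(1) = 5/12, and the closed form gives 5/12. They agree.
For the inductive step, assume it holds for an arbitrary r ≥ 1, so A(r) = 5r/(3(r + 3)).
Then A(r+1) = A(r) + (5/((r + 3)(r + 4))) = (5r/(3(r + 3))) + (5/((r + 3)(r + 4))).
Simplifying, A(r+1) = 5(r + 1)/(3(r + 4)) = 5(r+1)/(3((r+1) + 3)),
which is the closed form with m = r+1.
By induction, the statement is established for all m ≥ 1.

A(m) = 5m/(3(m + 3))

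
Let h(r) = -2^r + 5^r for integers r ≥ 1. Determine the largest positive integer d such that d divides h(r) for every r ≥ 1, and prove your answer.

Computing the first values: h(1) = 3 and h(2) = 21; gcd(3, 21) = 3, so d ≤ 3.
We prove 3 | -2^r + 5^r for all r ≥ 1 by induction on r.
When r = 1: h(1) = 3 = 3·(1), so 3 | h(1).
For the inductive step, assume it holds for an arbitrary m ≥ 1, i.e. 3 | h(m). Then
5^{m+1} − 2^{m+1} = 5·5^m − 2·2^m = 5·(5^m − 2^m) + (3)·2^m. The first term is divisible by 3 by the inductive hypothesis, and the second term (3)·2^m is divisible by 3 since 3 | 3. Hence 3 | h(m+1).
By induction, the statement is established for all r ≥ 1.
Therefore the largest such d is 3.

d = 3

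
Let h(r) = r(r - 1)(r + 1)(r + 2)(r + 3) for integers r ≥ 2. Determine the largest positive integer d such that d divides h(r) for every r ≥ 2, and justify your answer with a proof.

Computing the first values: h(2) = 120 and h(3) = 720; gcd(120, 720) = 120, so d ≤ 120.
We prove 120 | r(r - 1)(r + 1)(r + 2)(r + 3) for all r ≥ 2 by induction on r.
When r = 2: h(2) = 120 = 120·(1), so 120 | h(2).
Inductive step: assume the claim holds for r = m, i.e. 120 | h(m). Then
h(m+1) − h(m) = m·(m+1)·(m+2)·(m+3)·(m+4) − (m-1)·m·(m+1)·(m+2)·(m+3) = m·(m+1)·(m+2)·(m+3)·[(m+4) − (m-1)] = 5·m·(m+1)·(m+2)·(m+3). The product of 4 consecutive integers is divisible by (4)! = 24, so h(m+1) − h(m) is divisible by 5·24 = 120. By the inductive hypothesis 120 | h(m), hence 120 | h(m+1).
By induction, the statement is established for all r ≥ 2.
Therefore the largest such d is 120.

d = 120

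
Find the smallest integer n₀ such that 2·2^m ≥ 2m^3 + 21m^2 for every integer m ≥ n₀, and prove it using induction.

n₀ = 12

At m = 11: 4096 < 5203, so the inequality fails and n₀ ≥ 12. We prove 2·2^m ≥ 2m^3 + 21m^2 for all m ≥ 12.
When m = 12: 2·2^m = 8192 and 2m^3 + 21m^2 = 6480, so 8192 ≥ 6480.
For the inductive step, assume it holds for an arbitrary p ≥ 12, so 2·2^p ≥ 2p^3 + 21p^2.
Then 2·2^(p + 1) = 2·(2·2^p) ≥ 2·(2p^3 + 21p^2).
Also, for p ≥ 12 we have 2·(2p^3 + 21p^2) ≥ 2(p+1)^3 + 21(p+1)^2, since 2·(2p^3 + 21p^2) − (2(p+1)^3 + 21(p+1)^2) = 2p^3 + 15p^2 - 48p - 23, which is nonnegative for all p ≥ 12.
Combining, 2·2^(p + 1) ≥ 2(p+1)^3 + 21(p+1)^2.
This completes the induction.
Hence the smallest such n₀ is 12.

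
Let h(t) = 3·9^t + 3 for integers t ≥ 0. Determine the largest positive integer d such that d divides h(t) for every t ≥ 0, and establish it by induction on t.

d = 6

Computing the first values: h(0) = 6 and h(1) = 30; gcd(6, 30) = 6, so d ≤ 6.
We prove 6 | 3·9^t + 3 for all t ≥ 0 by induction on t.
Base case (t = 0): h(0) = 6 = 6·(1), so 6 | h(0).
For the inductive step, assume it holds for an arbitrary r ≥ 0, i.e. 6 | h(r). Then
h(r+1) = 3·9^(r+1) + 3 = 9·(3·9^r + 3) - 24 = 9·h(r) - 24. The first term is divisible by 6 by the inductive hypothesis, and -24 is divisible by 6. Hence 6 | h(r+1).
This completes the induction.
Therefore the largest such d is 6.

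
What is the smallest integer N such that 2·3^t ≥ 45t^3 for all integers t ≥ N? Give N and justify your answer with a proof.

N = 9

At t = 8: 13122 < 23040, so the inequality fails and N ≥ 9. We prove 2·3^t ≥ 45t^3 for all t ≥ 9.
For the base case t = 9: 2·3^t = 39366 and 45t^3 = 32805, so 39366 ≥ 32805.
Inductive step: assume the claim holds for t = k, so 2·3^k ≥ 45k^3.
Then 2·3^(k + 1) = 3·(2·3^k) ≥ 3·(45k^3).
Also, for k ≥ 9 we have 3·(45k^3) ≥ 45(k+1)^3, since 3 ≥ (1 + 1/k)^3 for all k ≥ 9.
Combining, 2·3^(k + 1) ≥ 45(k+1)^3.
Hence, by induction on t, the claim holds for every t ≥ 9.
Hence the smallest such N is 9.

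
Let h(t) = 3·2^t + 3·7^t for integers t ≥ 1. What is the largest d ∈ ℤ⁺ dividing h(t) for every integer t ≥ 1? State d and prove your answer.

Computing the first values: h(1) = 27 and h(2) = 159; gcd(27, 159) = 3, so d ≤ 3.
We prove 3 | 3·2^t + 3·7^t for all t ≥ 1 by induction on t.
Base case (t = 1): h(1) = 27 = 3·(9), so 3 | h(1).
Suppose the result is true for t = k, i.e. 3 | h(k). Then
h(k+1) − 7·h(k) = (3·2^(k+1) + 3·7^(k+1)) − 7·(3·2^k + 3·7^k) = (3)·2^k·(2 − 7) = (-15)·2^k. Since 3 | h(k) by the inductive hypothesis, 3 | 7·h(k); and 3 | -15 since -15 = 3·-5. Therefore 3 | h(k+1).
Hence, by induction on t, the claim holds for every t ≥ 1.
Therefore the largest such d is 3.

d = 3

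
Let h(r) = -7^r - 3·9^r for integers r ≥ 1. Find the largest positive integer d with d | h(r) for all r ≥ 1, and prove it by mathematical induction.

d = 2

Computing the first values: h(1) = -34 and h(2) = -292; gcd(-34, -292) = 2, so d ≤ 2.
We prove 2 | -7^r - 3·9^r for all r ≥ 1 by induction on r.
When r = 1: h(1) = -34 = 2·(-17), so 2 | h(1).
For the inductive step, assume it holds for an arbitrary p ≥ 1, i.e. 2 | h(p). Then
h(p+1) − 9·h(p) = (-7^(p+1) - 3·9^(p+1)) − 9·(-7^p - 3·9^p) = (-1)·7^p·(7 − 9) = (2)·7^p. Since 2 | h(p) by the inductive hypothesis, 2 | 9·h(p); and 2 | 2 since 2 = 2·1. Therefore 2 | h(p+1).
Hence, by induction on r, the claim holds for every r ≥ 1.
Therefore the largest such d is 2.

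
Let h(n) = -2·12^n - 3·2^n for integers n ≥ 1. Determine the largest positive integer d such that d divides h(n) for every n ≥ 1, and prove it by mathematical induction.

Computing the first values: h(1) = -30 and h(2) = -300; gcd(-30, -300) = 30, so d ≤ 30.
We prove 30 | -2·12^n - 3·2^n for all n ≥ 1 by induction on n.
Base case (n = 1): h(1) = -30 = 30·(-1), so 30 | h(1).
Inductive step: assume the claim holds for n = i, i.e. 30 | h(i). Then
h(i+1) − 12·h(i) = (-2·12^(i+1) - 3·2^(i+1)) − 12·(-2·12^i - 3·2^i) = (-3)·2^i·(2 − 12) = (30)·2^i. Since 30 | h(i) by the inductive hypothesis, 30 | 12·h(i); and 30 | 30 since 30 = 30·1. Therefore 30 | h(i+1).
By induction, the statement is established for all n ≥ 1.
Therefore the largest such d is 30.

d = 30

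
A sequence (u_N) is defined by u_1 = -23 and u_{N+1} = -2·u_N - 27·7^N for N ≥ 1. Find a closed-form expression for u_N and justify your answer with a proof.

Computing the first terms: u_1 = -23, u_2 = -143, u_3 = -1037. This suggests u_N = (-2)^N - 3·7^N.
When N = 1: the formula gives -23 = -23 = u_1.
For the inductive step, assume it holds for an arbitrary r ≥ 1, so u_r = (-2)^r - 3·7^r.
Then u_{r+1} = -2·u_r - 27·7^r = -2·((-2)^r - 3·7^r) - 27·7^r = (-2)^(r + 1) - 3·7^(r + 1),
which is the claimed formula at N = r+1.
By induction, the statement is established for all N ≥ 1.

u_N = (-2)^N - 3·7^N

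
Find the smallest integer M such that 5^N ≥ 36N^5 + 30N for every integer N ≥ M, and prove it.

At N = 9: 1953125 < 2126034, so the inequality fails and M ≥ 10. We prove 5^N ≥ 36N^5 + 30N for all N ≥ 10.
Base step (N = 10): 5^N = 9765625 and 36N^5 + 30N = 3600300, so 9765625 ≥ 3600300.
Inductive step: assume the claim holds for N = m, so 5^m ≥ 36m^5 + 30m.
Then 5^(m + 1) = 5·(5^m) ≥ 5·(36m^5 + 30m).
Also, for m ≥ 10 we have 5·(36m^5 + 30m) ≥ 36(m+1)^5 + 30(m+1), since 5·(36m^5 + 30m) − (36(m+1)^5 + 30(m+1)) = 144m^5 - 180m^4 - 360m^3 - 360m^2 - 60m - 66, which is nonnegative for all m ≥ 10.
Combining, 5^(m + 1) ≥ 36(m+1)^5 + 30(m+1).
Hence, by induction on N, the claim holds for every N ≥ 10.
Hence the smallest such M is 10.

M = 10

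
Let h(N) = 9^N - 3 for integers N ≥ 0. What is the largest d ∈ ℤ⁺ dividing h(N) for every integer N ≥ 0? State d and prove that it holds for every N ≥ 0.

d = 2

Computing the first values: h(0) = -2 and h(1) = 6; gcd(-2, 6) = 2, so d ≤ 2.
We prove 2 | 9^N - 3 for all N ≥ 0 by induction on N.
For the base case N = 0: h(0) = -2 = 2·(-1), so 2 | h(0).
For the inductive step, assume it holds for an arbitrary m ≥ 0, i.e. 2 | h(m). Then
h(m+1) = 9^(m+1) - 3 = 9·(9^m - 3) + 24 = 9·h(m) + 24. The first term is divisible by 2 by the inductive hypothesis, and 24 is divisible by 2. Hence 2 | h(m+1).
This completes the induction.
Therefore the largest such d is 2.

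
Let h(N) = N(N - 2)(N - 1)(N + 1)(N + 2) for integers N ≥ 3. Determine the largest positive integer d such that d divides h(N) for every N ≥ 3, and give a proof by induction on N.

Computing the first values: h(3) = 120 and h(4) = 720; gcd(120, 720) = 120, so d ≤ 120.
We prove 120 | N(N - 2)(N - 1)(N + 1)(N + 2) for all N ≥ 3 by induction on N.
Base case (N = 3): h(3) = 120 = 120·(1), so 120 | h(3).
Inductive step: assume the claim holds for N = i, i.e. 120 | h(i). Then
h(i+1) − h(i) = (i-1)·i·(i+1)·(i+2)·(i+3) − (i-2)·(i-1)·i·(i+1)·(i+2) = (i-1)·i·(i+1)·(i+2)·[(i+3) − (i-2)] = 5·(i-1)·i·(i+1)·(i+2). The product of 4 consecutive integers is divisible by (4)! = 24, so h(i+1) − h(i) is divisible by 5·24 = 120. By the inductive hypothesis 120 | h(i), hence 120 | h(i+1).
Hence, by induction on N, the claim holds for every N ≥ 3.
Therefore the largest such d is 120.

d = 120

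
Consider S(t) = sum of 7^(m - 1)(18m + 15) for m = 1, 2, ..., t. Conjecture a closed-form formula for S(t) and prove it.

We claim S(t) = 7^t(3t + 2) - 2 for all t ≥ 1.
Base case (t = 1): S(1) = 33, and the closed form gives 33. They agree.
Inductive step: suppose the statement holds for some m ≥ 1, so S(m) = 7^m(3m + 2) - 2.
Then S(m+1) = S(m) + (7^m(18m + 33)) = (7^m(3m + 2) - 2) + (7^m(18m + 33)).
Simplifying, S(m+1) = 21·7^m·m + 35·7^m - 2 = 7^(m+1)(3(m+1) + 2) - 2,
which is the closed form with t = m+1.
This completes the induction.

S(t) = 7^t(3t + 2) - 2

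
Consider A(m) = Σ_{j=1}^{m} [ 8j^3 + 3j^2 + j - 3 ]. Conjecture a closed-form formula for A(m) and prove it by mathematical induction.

A(m) = m(2m^3 + 5m^2 + 4m - 2)

We claim A(m) = m(2m^3 + 5m^2 + 4m - 2) for all m ≥ 1.
When m = 1: A(1) = 9, and the closed form gives 9. They agree.
Inductive step: assume the claim holds for m = j, so A(j) = j(2j^3 + 5j^2 + 4j - 2).
Then A(j+1) = A(j) + (8j^3 + 27j^2 + 31j + 9) = (j(2j^3 + 5j^2 + 4j - 2)) + (8j^3 + 27j^2 + 31j + 9).
Simplifying, A(j+1) = (j + 1)(2j^3 + 11j^2 + 20j + 9) = (j+1)(2(j+1)^3 + 5(j+1)^2 + 4(j+1) - 2),
which is the closed form with m = j+1.
By induction, the statement is established for all m ≥ 1.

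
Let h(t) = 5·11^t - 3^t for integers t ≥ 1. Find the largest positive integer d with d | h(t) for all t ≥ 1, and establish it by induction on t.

d = 4

Computing the first values: h(1) = 52 and h(2) = 596; gcd(52, 596) = 4, so d ≤ 4.
We prove 4 | 5·11^t - 3^t for all t ≥ 1 by induction on t.
Base step (t = 1): h(1) = 52 = 4·(13), so 4 | h(1).
Inductive step: assume the claim holds for t = p, i.e. 4 | h(p). Then
h(p+1) − 11·h(p) = (5·11^(p+1) - 3^(p+1)) − 11·(5·11^p - 3^p) = (-1)·3^p·(3 − 11) = (8)·3^p. Since 4 | h(p) by the inductive hypothesis, 4 | 11·h(p); and 4 | 8 since 8 = 4·2. Therefore 4 | h(p+1).
By the principle of mathematical induction, the result holds for all t ≥ 1.
Therefore the largest such d is 4.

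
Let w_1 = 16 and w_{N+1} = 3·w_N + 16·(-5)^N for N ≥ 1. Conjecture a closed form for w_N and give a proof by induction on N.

w_N = -2(-5)^N + 2·3^N

Computing the first terms: w_1 = 16, w_2 = -32, w_3 = 304. This suggests w_N = -2(-5)^N + 2·3^N.
Base case (N = 1): the formula gives 16 = 16 = w_1.
Suppose the result is true for N = k, so w_k = -2(-5)^k + 2·3^k.
Then w_{k+1} = 3·w_k + 16·(-5)^k = 3·(-2(-5)^k + 2·3^k) + 16·(-5)^k = -2(-5)^(k + 1) + 2·3^(k + 1),
which is the claimed formula at N = k+1.
By the principle of mathematical induction, the result holds for all N ≥ 1.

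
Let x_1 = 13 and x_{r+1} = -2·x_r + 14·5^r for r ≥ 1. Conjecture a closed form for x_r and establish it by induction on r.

Computing the first terms: x_1 = 13, x_2 = 44, x_3 = 262. This suggests x_r = 3(-2)^(r - 1) + 2·5^r.
For the base case r = 1: the formula gives 13 = 13 = x_1.
Suppose the result is true for r = k, so x_k = 3(-2)^(k - 1) + 2·5^k.
Then x_{k+1} = -2·x_k + 14·5^k = -2·(3(-2)^(k - 1) + 2·5^k) + 14·5^k = 3(-2)^k + 2·5^(k + 1) = 3(-2)^((k+1) - 1) + 2·5^(k+1),
which is the claimed formula at r = k+1.
This completes the induction.

x_r = 3(-2)^(r - 1) + 2·5^r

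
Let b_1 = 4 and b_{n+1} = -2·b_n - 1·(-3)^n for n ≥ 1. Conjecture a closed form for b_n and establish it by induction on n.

b_n = 7(-2)^(n - 1) + (-3)^n

Computing the first terms: b_1 = 4, b_2 = -5, b_3 = 1. This suggests b_n = 7(-2)^(n - 1) + (-3)^n.
When n = 1: the formula gives 4 = 4 = b_1.
For the inductive step, assume it holds for an arbitrary p ≥ 1, so b_p = 7(-2)^(p - 1) + (-3)^p.
Then b_{p+1} = -2·b_p - 1·(-3)^p = -2·(7(-2)^(p - 1) + (-3)^p) - 1·(-3)^p = 7(-2)^p + (-3)^(p + 1) = 7(-2)^((p+1) - 1) + (-3)^(p+1),
which is the claimed formula at n = p+1.
This completes the induction.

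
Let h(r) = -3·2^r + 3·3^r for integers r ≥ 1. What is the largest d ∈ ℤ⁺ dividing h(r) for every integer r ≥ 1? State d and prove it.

Computing the first values: h(1) = 3 and h(2) = 15; gcd(3, 15) = 3, so d ≤ 3.
We prove 3 | -3·2^r + 3·3^r for all r ≥ 1 by induction on r.
Base step (r = 1): h(1) = 3 = 3·(1), so 3 | h(1).
Inductive step: suppose the statement holds for some k ≥ 1, i.e. 3 | h(k). Then
h(k+1) − 3·h(k) = (-3·2^(k+1) + 3·3^(k+1)) − 3·(-3·2^k + 3·3^k) = (-3)·2^k·(2 − 3) = (3)·2^k. Since 3 | h(k) by the inductive hypothesis, 3 | 3·h(k); and 3 | 3 since 3 = 3·1. Therefore 3 | h(k+1).
Hence, by induction on r, the claim holds for every r ≥ 1.
Therefore the largest such d is 3.

d = 3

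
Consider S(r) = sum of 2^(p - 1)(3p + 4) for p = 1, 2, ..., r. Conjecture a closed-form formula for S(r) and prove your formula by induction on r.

S(r) = 2^r(3r + 1) - 1

We claim S(r) = 2^r(3r + 1) - 1 for all r ≥ 1.
Base case (r = 1): S(1) = 7, and the closed form gives 7. They agree.
Inductive step: assume the claim holds for r = p, so S(p) = 2^p(3p + 1) - 1.
Then S(p+1) = S(p) + (2^p(3p + 7)) = (2^p(3p + 1) - 1) + (2^p(3p + 7)).
Simplifying, S(p+1) = 6·2^p·p + 8·2^p - 1 = 2^(p+1)(3(p+1) + 1) - 1,
which is the closed form with r = p+1.
Hence, by induction on r, the claim holds for every r ≥ 1.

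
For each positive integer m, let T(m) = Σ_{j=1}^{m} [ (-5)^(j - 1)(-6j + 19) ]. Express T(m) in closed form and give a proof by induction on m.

T(m) = (-5)^m(m - 3) + 3

We claim T(m) = (-5)^m(m - 3) + 3 for all m ≥ 1.
Base step (m = 1): T(1) = 13, and the closed form gives 13. They agree.
Inductive step: assume the claim holds for m = j, so T(j) = (-5)^j(j - 3) + 3.
Then T(j+1) = T(j) + ((-5)^j(-6j + 13)) = ((-5)^j(j - 3) + 3) + ((-5)^j(-6j + 13)).
Simplifying, T(j+1) = -5(-5)^j·j + 10(-5)^j + 3 = (-5)^(j+1)((j+1) - 3) + 3,
which is the closed form with m = j+1.
Hence, by induction on m, the claim holds for every m ≥ 1.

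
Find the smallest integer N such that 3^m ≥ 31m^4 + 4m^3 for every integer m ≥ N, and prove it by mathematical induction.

N = 13

At m = 12: 531441 < 649728, so the inequality fails and N ≥ 13. We prove 3^m ≥ 31m^4 + 4m^3 for all m ≥ 13.
When m = 13: 3^m = 1594323 and 31m^4 + 4m^3 = 894179, so 1594323 ≥ 894179.
Suppose the result is true for m = r, so 3^r ≥ 31r^4 + 4r^3.
Then 3^(r + 1) = 3·(3^r) ≥ 3·(31r^4 + 4r^3).
Also, for r ≥ 13 we have 3·(31r^4 + 4r^3) ≥ 31(r+1)^4 + 4(r+1)^3, since 3·(31r^4 + 4r^3) − (31(r+1)^4 + 4(r+1)^3) = 62r^4 - 116r^3 - 198r^2 - 136r - 35, which is nonnegative for all r ≥ 13.
Combining, 3^(r + 1) ≥ 31(r+1)^4 + 4(r+1)^3.
By the principle of mathematical induction, the result holds for all m ≥ 13.
Hence the smallest such N is 13.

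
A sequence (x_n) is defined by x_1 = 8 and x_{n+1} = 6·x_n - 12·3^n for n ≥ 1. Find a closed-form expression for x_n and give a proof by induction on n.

Computing the first terms: x_1 = 8, x_2 = 12, x_3 = -36. This suggests x_n = 4·3^n - 4·6^(n - 1).
Base step (n = 1): the formula gives 8 = 8 = x_1.
Suppose the result is true for n = k, so x_k = 4·3^k - 4·6^(k - 1).
Then x_{k+1} = 6·x_k - 12·3^k = 6·(4·3^k - 4·6^(k - 1)) - 12·3^k = 4·3^(k + 1) - 4·6^k = 4·3^(k+1) - 4·6^((k+1) - 1),
which is the claimed formula at n = k+1.
This completes the induction.

x_n = 4·3^n - 4·6^(n - 1)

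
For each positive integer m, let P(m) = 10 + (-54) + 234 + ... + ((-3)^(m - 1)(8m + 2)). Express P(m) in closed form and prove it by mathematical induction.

We claim P(m) = -(-3)^m(2m + 1) + 1 for all m ≥ 1.
When m = 1: P(1) = 10, and the closed form gives 10. They agree.
Inductive step: suppose the statement holds for some i ≥ 1, so P(i) = -(-3)^i(2i + 1) + 1.
Then P(i+1) = P(i) + ((-3)^i(8i + 10)) = (-(-3)^i(2i + 1) + 1) + ((-3)^i(8i + 10)).
Simplifying, P(i+1) = 6(-3)^i·i + 9(-3)^i + 1 = -(-3)^(i+1)(2(i+1) + 1) + 1,
which is the closed form with m = i+1.
Hence, by induction on m, the claim holds for every m ≥ 1.

P(m) = -(-3)^m(2m + 1) + 1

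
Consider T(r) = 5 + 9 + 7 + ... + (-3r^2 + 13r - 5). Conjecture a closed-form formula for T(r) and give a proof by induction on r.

We claim T(r) = -r(r^2 - 5r - 1) for all r ≥ 1.
When r = 1: T(1) = 5, and the closed form gives 5. They agree.
Inductive step: suppose the statement holds for some j ≥ 1, so T(j) = j(-j^2 + 5j + 1).
Then T(j+1) = T(j) + (-3j^2 + 7j + 5) = (j(-j^2 + 5j + 1)) + (-3j^2 + 7j + 5).
Simplifying, T(j+1) = -(j + 1)(j^2 - 3j - 5) = -(j+1)((j+1)^2 - 5(j+1) - 1),
which is the closed form with r = j+1.
This completes the induction.

T(r) = -r(r^2 - 5r - 1)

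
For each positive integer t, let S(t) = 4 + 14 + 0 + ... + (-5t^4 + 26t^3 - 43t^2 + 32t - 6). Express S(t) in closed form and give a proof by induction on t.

We claim S(t) = -t(t^4 - 4t^3 + 3t^2 - t - 3) for all t ≥ 1.
Base case (t = 1): S(1) = 4, and the closed form gives 4. They agree.
For the inductive step, assume it holds for an arbitrary i ≥ 1, so S(i) = i(-i^4 + 4i^3 - 3i^2 + i + 3).
Then S(i+1) = S(i) + (-5i^4 + 6i^3 + 5i^2 + 4i + 4) = (i(-i^4 + 4i^3 - 3i^2 + i + 3)) + (-5i^4 + 6i^3 + 5i^2 + 4i + 4).
Simplifying, S(i+1) = -(i + 1)(i^4 - 3i^2 - 3i - 4) = -(i+1)((i+1)^4 - 4(i+1)^3 + 3(i+1)^2 - (i+1) - 3),
which is the closed form with t = i+1.
By the principle of mathematical induction, the result holds for all t ≥ 1.

S(t) = -t(t^4 - 4t^3 + 3t^2 - t - 3)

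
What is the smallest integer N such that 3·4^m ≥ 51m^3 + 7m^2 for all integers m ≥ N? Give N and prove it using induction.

At m = 5: 3072 < 6550, so the inequality fails and N ≥ 6. We prove 3·4^m ≥ 51m^3 + 7m^2 for all m ≥ 6.
When m = 6: 3·4^m = 12288 and 51m^3 + 7m^2 = 11268, so 12288 ≥ 11268.
Inductive step: suppose the statement holds for some p ≥ 6, so 3·4^p ≥ 51p^3 + 7p^2.
Then 3·4^(p + 1) = 4·(3·4^p) ≥ 4·(51p^3 + 7p^2).
Also, for p ≥ 6 we have 4·(51p^3 + 7p^2) ≥ 51(p+1)^3 + 7(p+1)^2, since 4·(51p^3 + 7p^2) − (51(p+1)^3 + 7(p+1)^2) = 153p^3 - 132p^2 - 167p - 58, which is nonnegative for all p ≥ 6.
Combining, 3·4^(p + 1) ≥ 51(p+1)^3 + 7(p+1)^2.
By the principle of mathematical induction, the result holds for all m ≥ 6.
Hence the smallest such N is 6.

N = 6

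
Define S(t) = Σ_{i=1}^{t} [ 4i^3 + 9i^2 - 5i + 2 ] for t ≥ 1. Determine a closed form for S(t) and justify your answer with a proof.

We claim S(t) = t(t^3 + 5t^2 + 3t + 1) for all t ≥ 1.
For the base case t = 1: S(1) = 10, and the closed form gives 10. They agree.
Inductive step: suppose the statement holds for some i ≥ 1, so S(i) = i(i^3 + 5i^2 + 3i + 1).
Then S(i+1) = S(i) + (4i^3 + 21i^2 + 25i + 10) = (i(i^3 + 5i^2 + 3i + 1)) + (4i^3 + 21i^2 + 25i + 10).
Simplifying, S(i+1) = (i + 1)(i^3 + 8i^2 + 16i + 10) = (i+1)((i+1)^3 + 5(i+1)^2 + 3(i+1) + 1),
which is the closed form with t = i+1.
By the principle of mathematical induction, the result holds for all t ≥ 1.

S(t) = t(t^3 + 5t^2 + 3t + 1)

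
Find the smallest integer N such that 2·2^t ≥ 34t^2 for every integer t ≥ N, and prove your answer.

N = 12

At t = 11: 4096 < 4114, so the inequality fails and N ≥ 12. We prove 2·2^t ≥ 34t^2 for all t ≥ 12.
Base step (t = 12): 2·2^t = 8192 and 34t^2 = 4896, so 8192 ≥ 4896.
Inductive step: assume the claim holds for t = j, so 2·2^j ≥ 34j^2.
Then 2·2^(j + 1) = 2·(2·2^j) ≥ 2·(34j^2).
Also, for j ≥ 12 we have 2·(34j^2) ≥ 34(j+1)^2, since 2 ≥ (1 + 1/j)^2 for all j ≥ 12.
Combining, 2·2^(j + 1) ≥ 34(j+1)^2.
By induction, the statement is established for all t ≥ 12.
Hence the smallest such N is 12.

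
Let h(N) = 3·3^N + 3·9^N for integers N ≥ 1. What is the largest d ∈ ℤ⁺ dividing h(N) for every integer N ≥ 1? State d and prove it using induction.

Computing the first values: h(1) = 36 and h(2) = 270; gcd(36, 270) = 18, so d ≤ 18.
We prove 18 | 3·3^N + 3·9^N for all N ≥ 1 by induction on N.
Base case (N = 1): h(1) = 36 = 18·(2), so 18 | h(1).
Inductive step: assume the claim holds for N = k, i.e. 18 | h(k). Then
h(k+1) − 9·h(k) = (3·3^(k+1) + 3·9^(k+1)) − 9·(3·3^k + 3·9^k) = (3)·3^k·(3 − 9) = (-18)·3^k. Since 18 | h(k) by the inductive hypothesis, 18 | 9·h(k); and 18 | -18 since -18 = 18·-1. Therefore 18 | h(k+1).
Hence, by induction on N, the claim holds for every N ≥ 1.
Therefore the largest such d is 18.

d = 18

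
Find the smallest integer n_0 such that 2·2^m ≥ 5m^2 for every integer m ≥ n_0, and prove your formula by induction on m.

At m = 6: 128 < 180, so the inequality fails and n_0 ≥ 7. We prove 2·2^m ≥ 5m^2 for all m ≥ 7.
Base case (m = 7): 2·2^m = 256 and 5m^2 = 245, so 256 ≥ 245.
Inductive step: suppose the statement holds for some p ≥ 7, so 2·2^p ≥ 5p^2.
Then 2·2^(p + 1) = 2·(2·2^p) ≥ 2·(5p^2).
Also, for p ≥ 7 we have 2·(5p^2) ≥ 5(p+1)^2, since 2 ≥ (1 + 1/p)^2 for all p ≥ 7.
Combining, 2·2^(p + 1) ≥ 5(p+1)^2.
This completes the induction.
Hence the smallest such n_0 is 7.

n_0 = 7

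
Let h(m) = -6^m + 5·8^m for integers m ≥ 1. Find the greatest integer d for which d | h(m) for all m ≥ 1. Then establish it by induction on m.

Computing the first values: h(1) = 34 and h(2) = 284; gcd(34, 284) = 2, so d ≤ 2.
We prove 2 | -6^m + 5·8^m for all m ≥ 1 by induction on m.
Base case (m = 1): h(1) = 34 = 2·(17), so 2 | h(1).
For the inductive step, assume it holds for an arbitrary p ≥ 1, i.e. 2 | h(p). Then
h(p+1) − 8·h(p) = (-6^(p+1) + 5·8^(p+1)) − 8·(-6^p + 5·8^p) = (-1)·6^p·(6 − 8) = (2)·6^p. Since 2 | h(p) by the inductive hypothesis, 2 | 8·h(p); and 2 | 2 since 2 = 2·1. Therefore 2 | h(p+1).
Hence, by induction on m, the claim holds for every m ≥ 1.
Therefore the largest such d is 2.

d = 2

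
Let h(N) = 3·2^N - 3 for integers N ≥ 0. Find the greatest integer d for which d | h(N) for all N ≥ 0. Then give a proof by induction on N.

d = 3

Computing the first values: h(0) = 0 and h(1) = 3; gcd(0, 3) = 3, so d ≤ 3.
We prove 3 | 3·2^N - 3 for all N ≥ 0 by induction on N.
For the base case N = 0: h(0) = 0 = 3·(0), so 3 | h(0).
Inductive step: suppose the statement holds for some k ≥ 0, i.e. 3 | h(k). Then
h(k+1) = 3·2^(k+1) - 3 = 2·(3·2^k - 3) + 3 = 2·h(k) + 3. The first term is divisible by 3 by the inductive hypothesis, and 3 is divisible by 3. Hence 3 | h(k+1).
By induction, the statement is established for all N ≥ 0.
Therefore the largest such d is 3.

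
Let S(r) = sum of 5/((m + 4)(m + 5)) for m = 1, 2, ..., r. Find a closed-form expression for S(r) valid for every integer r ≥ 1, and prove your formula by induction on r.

We claim S(r) = r/(r + 5) for all r ≥ 1.
Base case (r = 1): S(1) = 1/6, and the closed form gives 1/6. They agree.
For the inductive step, assume it holds for an arbitrary m ≥ 1, so S(m) = m/(m + 5).
Then S(m+1) = S(m) + (5/((m + 5)(m + 6))) = (m/(m + 5)) + (5/((m + 5)(m + 6))).
Simplifying, S(m+1) = (m + 1)/(m + 6) = (m+1)/((m+1) + 5),
which is the closed form with r = m+1.
This completes the induction.

S(r) = r/(r + 5)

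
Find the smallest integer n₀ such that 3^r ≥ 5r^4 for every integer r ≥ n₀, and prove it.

At r = 9: 19683 < 32805, so the inequality fails and n₀ ≥ 10. We prove 3^r ≥ 5r^4 for all r ≥ 10.
For the base case r = 10: 3^r = 59049 and 5r^4 = 50000, so 59049 ≥ 50000.
Suppose the result is true for r = i, so 3^i ≥ 5i^4.
Then 3^(i + 1) = 3·(3^i) ≥ 3·(5i^4).
Also, for i ≥ 10 we have 3·(5i^4) ≥ 5(i+1)^4, since 3 ≥ (1 + 1/i)^4 for all i ≥ 10.
Combining, 3^(i + 1) ≥ 5(i+1)^4.
By the principle of mathematical induction, the result holds for all r ≥ 10.
Hence the smallest such n₀ is 10.

n₀ = 10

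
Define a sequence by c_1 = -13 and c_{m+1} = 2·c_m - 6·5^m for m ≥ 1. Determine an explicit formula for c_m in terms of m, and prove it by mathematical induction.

Computing the first terms: c_1 = -13, c_2 = -56, c_3 = -262. This suggests c_m = -3·2^(m - 1) - 2·5^m.
For the base case m = 1: the formula gives -13 = -13 = c_1.
Inductive step: suppose the statement holds for some p ≥ 1, so c_p = -3·2^(p - 1) - 2·5^p.
Then c_{p+1} = 2·c_p - 6·5^p = 2·(-3·2^(p - 1) - 2·5^p) - 6·5^p = -3·2^p - 2·5^(p + 1) = -3·2^((p+1) - 1) - 2·5^(p+1),
which is the claimed formula at m = p+1.
Hence, by induction on m, the claim holds for every m ≥ 1.

c_m = -3·2^(m - 1) - 2·5^m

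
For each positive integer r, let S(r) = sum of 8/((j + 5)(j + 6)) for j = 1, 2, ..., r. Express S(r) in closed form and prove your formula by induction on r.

S(r) = 4r/(3(r + 6))

We claim S(r) = 4r/(3(r + 6)) for all r ≥ 1.
Base step (r = 1): S(1) = 4/21, and the closed form gives 4/21. They agree.
Inductive step: suppose the statement holds for some j ≥ 1, so S(j) = 4j/(3(j + 6)).
Then S(j+1) = S(j) + (8/((j + 6)(j + 7))) = (4j/(3(j + 6))) + (8/((j + 6)(j + 7))).
Simplifying, S(j+1) = 4(j + 1)/(3(j + 7)) = 4(j+1)/(3((j+1) + 6)),
which is the closed form with r = j+1.
By induction, the statement is established for all r ≥ 1.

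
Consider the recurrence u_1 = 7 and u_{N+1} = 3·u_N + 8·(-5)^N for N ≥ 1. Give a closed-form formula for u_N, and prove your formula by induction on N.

Computing the first terms: u_1 = 7, u_2 = -19, u_3 = 143. This suggests u_N = -(-5)^N + 2·3^(N - 1).
When N = 1: the formula gives 7 = 7 = u_1.
Suppose the result is true for N = p, so u_p = -(-5)^p + 2·3^(p - 1).
Then u_{p+1} = 3·u_p + 8·(-5)^p = 3·(-(-5)^p + 2·3^(p - 1)) + 8·(-5)^p = -(-5)^(p + 1) + 2·3^p = -(-5)^(p+1) + 2·3^((p+1) - 1),
which is the claimed formula at N = p+1.
Hence, by induction on N, the claim holds for every N ≥ 1.

u_N = -(-5)^N + 2·3^(N - 1)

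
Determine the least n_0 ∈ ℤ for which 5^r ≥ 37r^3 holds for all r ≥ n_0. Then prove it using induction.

At r = 5: 3125 < 4625, so the inequality fails and n_0 ≥ 6. We prove 5^r ≥ 37r^3 for all r ≥ 6.
Base case (r = 6): 5^r = 15625 and 37r^3 = 7992, so 15625 ≥ 7992.
Inductive step: suppose the statement holds for some k ≥ 6, so 5^k ≥ 37k^3.
Then 5^(k + 1) = 5·(5^k) ≥ 5·(37k^3).
Also, for k ≥ 6 we have 5·(37k^3) ≥ 37(k+1)^3, since 5 ≥ (1 + 1/k)^3 for all k ≥ 6.
Combining, 5^(k + 1) ≥ 37(k+1)^3.
By induction, the statement is established for all r ≥ 6.
Hence the smallest such n_0 is 6.

n_0 = 6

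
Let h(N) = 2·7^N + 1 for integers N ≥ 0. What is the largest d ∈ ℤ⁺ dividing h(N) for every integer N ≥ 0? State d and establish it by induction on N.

d = 3

Computing the first values: h(0) = 3 and h(1) = 15; gcd(3, 15) = 3, so d ≤ 3.
We prove 3 | 2·7^N + 1 for all N ≥ 0 by induction on N.
When N = 0: h(0) = 3 = 3·(1), so 3 | h(0).
Suppose the result is true for N = p, i.e. 3 | h(p). Then
h(p+1) = 2·7^(p+1) + 1 = 7·(2·7^p + 1) - 6 = 7·h(p) - 6. The first term is divisible by 3 by the inductive hypothesis, and -6 is divisible by 3. Hence 3 | h(p+1).
This completes the induction.
Therefore the largest such d is 3.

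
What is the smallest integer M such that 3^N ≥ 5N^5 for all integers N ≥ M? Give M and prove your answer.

M = 14

At N = 13: 1594323 < 1856465, so the inequality fails and M ≥ 14. We prove 3^N ≥ 5N^5 for all N ≥ 14.
Base step (N = 14): 3^N = 4782969 and 5N^5 = 2689120, so 4782969 ≥ 2689120.
Inductive step: assume the claim holds for N = m, so 3^m ≥ 5m^5.
Then 3^(m + 1) = 3·(3^m) ≥ 3·(5m^5).
Also, for m ≥ 14 we have 3·(5m^5) ≥ 5(m+1)^5, since 3 ≥ (1 + 1/m)^5 for all m ≥ 14.
Combining, 3^(m + 1) ≥ 5(m+1)^5.
By the principle of mathematical induction, the result holds for all N ≥ 14.
Hence the smallest such M is 14.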